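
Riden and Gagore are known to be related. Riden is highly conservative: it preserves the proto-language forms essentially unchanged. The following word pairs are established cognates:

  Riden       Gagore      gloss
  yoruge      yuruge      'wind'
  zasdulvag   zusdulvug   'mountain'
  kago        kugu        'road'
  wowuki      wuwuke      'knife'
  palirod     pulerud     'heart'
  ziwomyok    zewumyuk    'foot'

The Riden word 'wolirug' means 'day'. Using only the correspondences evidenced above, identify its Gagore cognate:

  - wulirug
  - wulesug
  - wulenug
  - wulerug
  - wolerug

wulerug

wowuki ~ wuwuke, palirod ~ pulerud — Riden o corresponds to Gagore u after a consonant, before a consonant other than r, m, n, p, b, f, v.
palirod ~ pulerud — Riden i corresponds to Gagore e after a consonant, before r.
Applying these to Riden 'wolirug':
  wolirug → wulirug   (o→u after a consonant, before a consonant other than r, m, n, p, b, f, v)
  wulirug → wulerug   (i→e after a consonant, before r)
So the Gagore cognate is 'wulerug'.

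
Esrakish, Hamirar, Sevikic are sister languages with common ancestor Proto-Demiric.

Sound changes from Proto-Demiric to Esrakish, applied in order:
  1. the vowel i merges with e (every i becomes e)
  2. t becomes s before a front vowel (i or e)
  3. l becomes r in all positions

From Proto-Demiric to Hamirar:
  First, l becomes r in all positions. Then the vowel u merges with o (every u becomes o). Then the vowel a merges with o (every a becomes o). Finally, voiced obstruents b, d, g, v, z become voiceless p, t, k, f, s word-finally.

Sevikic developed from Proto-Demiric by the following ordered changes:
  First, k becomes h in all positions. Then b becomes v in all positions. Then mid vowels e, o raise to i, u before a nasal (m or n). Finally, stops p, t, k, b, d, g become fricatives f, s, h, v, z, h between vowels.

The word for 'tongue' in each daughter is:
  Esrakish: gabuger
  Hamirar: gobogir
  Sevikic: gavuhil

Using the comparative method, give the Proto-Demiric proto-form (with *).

*gabugil

Position 2: Esrakish has a, Hamirar has o, Sevikic has a. Esrakish preserves a here (none of its changes turn any other segment into a), so the proto-segment is *a.
Position 5: Esrakish has g, Hamirar has g, Sevikic has h. Esrakish preserves g here (none of its changes turn any other segment into g), so the proto-segment is *g.
Position 7: Esrakish has r, Hamirar has r, Sevikic has l. Sevikic preserves l here (none of its changes turn any other segment into l), so the proto-segment is *l.
This points to *gabugil. Verify forward in each daughter:
Esrakish: start from *gabugil.
  rule 1 (vowel merger): gabugil → gabugel
  rule 2: no change — gabugel
  rule 3 (unconditioned shift): gabugel → gabuger
  ⇒ Esrakish gabuger
Hamirar: start from *gabugil.
  rule 1 (unconditioned shift): gabugil → gabugir
  rule 2 (vowel merger): gabugir → gabogir
  rule 3 (vowel merger): gabogir → gobogir
  rule 4: no change — gobogir
  ⇒ Hamirar gobogir
Sevikic: *gabugil > gavugil > gavuhil  (by unconditioned shift, intervocalic lenition)
*gabugil is the unique common source.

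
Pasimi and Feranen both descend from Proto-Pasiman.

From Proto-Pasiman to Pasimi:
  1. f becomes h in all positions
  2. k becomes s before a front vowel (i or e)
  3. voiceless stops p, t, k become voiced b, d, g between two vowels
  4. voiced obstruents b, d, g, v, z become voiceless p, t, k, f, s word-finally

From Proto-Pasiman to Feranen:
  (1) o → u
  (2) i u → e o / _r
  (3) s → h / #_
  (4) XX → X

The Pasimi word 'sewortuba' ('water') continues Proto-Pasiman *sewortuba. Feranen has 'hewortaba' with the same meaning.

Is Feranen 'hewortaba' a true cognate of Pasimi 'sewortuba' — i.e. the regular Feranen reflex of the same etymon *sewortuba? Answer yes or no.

no

Derive the expected Feranen reflex of *sewortuba:
Feranen: *sewortuba > sewurtuba > sewortuba > hewortuba  (by vowel merger, pre-rhotic lowering, debuccalisation)
The regular Feranen reflex would be 'hewortuba', but the attested form is 'hewortaba'. The correspondence is irregular, so they are not cognates (the Feranen form has a different source).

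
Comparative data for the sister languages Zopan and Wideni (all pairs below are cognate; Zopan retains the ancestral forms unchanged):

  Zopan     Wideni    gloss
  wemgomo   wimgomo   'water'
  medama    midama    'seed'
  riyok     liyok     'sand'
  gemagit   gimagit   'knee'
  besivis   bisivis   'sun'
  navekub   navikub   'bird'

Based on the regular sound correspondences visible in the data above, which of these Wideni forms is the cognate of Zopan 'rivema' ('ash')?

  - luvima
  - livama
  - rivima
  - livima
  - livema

riyok ~ liyok — Zopan r corresponds to Wideni l word-initially before a front vowel.
wemgomo ~ wimgomo, gemagit ~ gimagit — Zopan e corresponds to Wideni i after a consonant, before a nasal.
Applying these to Zopan 'rivema':
  rivema → livema   (r→l word-initially before a front vowel)
  livema → livima   (e→i after a consonant, before a nasal)
So the Wideni cognate is 'livima'.

livima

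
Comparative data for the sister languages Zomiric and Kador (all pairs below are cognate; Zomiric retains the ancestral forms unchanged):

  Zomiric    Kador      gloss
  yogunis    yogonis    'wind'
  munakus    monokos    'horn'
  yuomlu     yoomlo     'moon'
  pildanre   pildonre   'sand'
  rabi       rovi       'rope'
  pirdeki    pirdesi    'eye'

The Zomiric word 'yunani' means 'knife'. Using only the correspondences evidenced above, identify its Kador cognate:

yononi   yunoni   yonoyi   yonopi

yogunis ~ yogonis, munakus ~ monokos — Zomiric u corresponds to Kador o after a consonant, before a nasal.
pildanre ~ pildonre — Zomiric a corresponds to Kador o after a consonant, before a nasal.
Applying these to Zomiric 'yunani':
  yunani → yonani   (u→o after a consonant, before a nasal)
  yonani → yononi   (a→o after a consonant, before a nasal)
So the Kador cognate is 'yononi'.

yononi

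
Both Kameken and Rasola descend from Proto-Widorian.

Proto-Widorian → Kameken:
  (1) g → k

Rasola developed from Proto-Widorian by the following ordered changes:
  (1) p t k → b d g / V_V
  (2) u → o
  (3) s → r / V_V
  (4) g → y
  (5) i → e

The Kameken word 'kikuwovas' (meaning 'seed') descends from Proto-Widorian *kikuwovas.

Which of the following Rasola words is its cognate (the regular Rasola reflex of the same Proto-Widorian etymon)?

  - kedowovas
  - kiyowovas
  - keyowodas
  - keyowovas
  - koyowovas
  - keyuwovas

Rasola: start from *kikuwovas.
  rule 1 (intervocalic voicing): kikuwovas → kiguwovas
  rule 2 (vowel merger): kiguwovas → kigowovas
  rule 3: no change — kigowovas
  rule 4 (unconditioned shift): kigowovas → kiyowovas
  rule 5 (vowel merger): kiyowovas → keyowovas
  ⇒ Rasola keyowovas
Only 'keyowovas' matches the regular Rasola development of *kikuwovas.

keyowovas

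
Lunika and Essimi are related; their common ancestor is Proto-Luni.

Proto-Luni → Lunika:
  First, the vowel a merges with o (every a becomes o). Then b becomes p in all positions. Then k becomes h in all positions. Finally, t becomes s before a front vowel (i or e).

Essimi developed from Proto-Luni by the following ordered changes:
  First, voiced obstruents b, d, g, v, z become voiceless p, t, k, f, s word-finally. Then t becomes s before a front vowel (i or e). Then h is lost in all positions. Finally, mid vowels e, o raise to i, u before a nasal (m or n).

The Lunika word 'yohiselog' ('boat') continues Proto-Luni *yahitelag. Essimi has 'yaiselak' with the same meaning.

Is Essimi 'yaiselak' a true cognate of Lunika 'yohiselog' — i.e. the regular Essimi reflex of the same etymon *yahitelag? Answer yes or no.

Derive the expected Essimi reflex of *yahitelag:
Essimi: *yahitelag
  yahitelag → yahitelak   [final devoicing]
  yahitelak → yahiselak   [palatalisation]
  yahiselak → yaiselak   [h-loss]
  yaiselak (rule 4 does not apply)
  giving Essimi yaiselak.
Essimi 'yaiselak' matches the regular reflex exactly, so the pair is cognate.

yes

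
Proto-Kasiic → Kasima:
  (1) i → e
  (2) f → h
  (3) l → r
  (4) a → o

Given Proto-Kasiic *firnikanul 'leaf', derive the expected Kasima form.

hernekonur

Kasima: start from *firnikanul.
  rule 1 (vowel merger): firnikanul → fernekanul
  rule 2 (unconditioned shift): fernekanul → hernekanul
  rule 3 (unconditioned shift): hernekanul → hernekanur
  rule 4 (vowel merger): hernekanur → hernekonur
  ⇒ Kasima hernekonur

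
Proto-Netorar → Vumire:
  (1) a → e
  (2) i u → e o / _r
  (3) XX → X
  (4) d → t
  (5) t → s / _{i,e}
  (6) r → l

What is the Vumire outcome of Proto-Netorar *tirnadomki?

Vumire: *tirnadomki
  tirnadomki → tirnedomki   [vowel merger]
  tirnedomki → ternedomki   [pre-rhotic lowering]
  ternedomki (rule 3 does not apply)
  ternedomki → ternetomki   [unconditioned shift]
  ternetomki → sernetomki   [palatalisation]
  sernetomki → selnetomki   [unconditioned shift]
  giving Vumire selnetomki.

selnetomki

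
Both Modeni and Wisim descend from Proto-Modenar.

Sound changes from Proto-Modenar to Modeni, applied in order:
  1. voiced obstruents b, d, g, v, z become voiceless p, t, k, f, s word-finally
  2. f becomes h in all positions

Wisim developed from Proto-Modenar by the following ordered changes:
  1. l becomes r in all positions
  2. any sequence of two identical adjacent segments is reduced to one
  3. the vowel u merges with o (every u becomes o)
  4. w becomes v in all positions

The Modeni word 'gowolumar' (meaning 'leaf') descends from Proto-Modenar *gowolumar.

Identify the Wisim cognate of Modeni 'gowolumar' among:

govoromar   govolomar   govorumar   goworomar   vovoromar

Wisim: start from *gowolumar.
  rule 1 (unconditioned shift): gowolumar → goworumar
  rule 2: no change — goworumar
  rule 3 (vowel merger): goworumar → goworomar
  rule 4 (unconditioned shift): goworomar → govoromar
  ⇒ Wisim govoromar

govoromar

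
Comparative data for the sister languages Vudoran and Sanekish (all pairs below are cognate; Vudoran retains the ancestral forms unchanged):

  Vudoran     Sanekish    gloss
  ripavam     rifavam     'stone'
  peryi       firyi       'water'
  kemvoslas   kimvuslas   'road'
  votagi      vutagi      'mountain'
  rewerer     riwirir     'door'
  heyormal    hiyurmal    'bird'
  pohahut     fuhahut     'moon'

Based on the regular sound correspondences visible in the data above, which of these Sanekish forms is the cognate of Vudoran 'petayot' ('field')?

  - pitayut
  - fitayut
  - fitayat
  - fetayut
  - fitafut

peryi ~ firyi — Vudoran p corresponds to Sanekish f word-initially before a front vowel.
rewerer ~ riwirir, heyormal ~ hiyurmal — Vudoran e corresponds to Sanekish i after a consonant, before a consonant other than r, m, n, p, b, f, v.
kemvoslas ~ kimvuslas, votagi ~ vutagi — Vudoran o corresponds to Sanekish u after a consonant, before a consonant other than r, m, n, p, b, f, v.
Applying these to Vudoran 'petayot':
  petayot → fetayot   (p→f word-initially before a front vowel)
  fetayot → fitayot   (e→i after a consonant, before a consonant other than r, m, n, p, b, f, v)
  fitayot → fitayut   (o→u after a consonant, before a consonant other than r, m, n, p, b, f, v)
So the Sanekish cognate is 'fitayut'.

fitayut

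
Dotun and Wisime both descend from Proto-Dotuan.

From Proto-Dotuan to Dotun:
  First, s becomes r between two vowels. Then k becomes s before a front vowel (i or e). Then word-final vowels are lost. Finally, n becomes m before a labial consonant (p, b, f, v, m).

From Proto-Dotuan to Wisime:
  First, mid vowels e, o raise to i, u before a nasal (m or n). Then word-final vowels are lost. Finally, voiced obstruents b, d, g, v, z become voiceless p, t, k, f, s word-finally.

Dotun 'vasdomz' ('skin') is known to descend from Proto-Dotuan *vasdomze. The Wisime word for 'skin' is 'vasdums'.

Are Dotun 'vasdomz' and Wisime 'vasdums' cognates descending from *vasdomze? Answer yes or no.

Derive the expected Wisime reflex of *vasdomze:
Wisime: *vasdomze
  vasdomze → vasdumze   [pre-nasal raising]
  vasdumze → vasdumz   [apocope]
  vasdumz → vasdums   [final devoicing]
  giving Wisime vasdums.
Wisime 'vasdums' matches the regular reflex exactly, so the pair is cognate.

yes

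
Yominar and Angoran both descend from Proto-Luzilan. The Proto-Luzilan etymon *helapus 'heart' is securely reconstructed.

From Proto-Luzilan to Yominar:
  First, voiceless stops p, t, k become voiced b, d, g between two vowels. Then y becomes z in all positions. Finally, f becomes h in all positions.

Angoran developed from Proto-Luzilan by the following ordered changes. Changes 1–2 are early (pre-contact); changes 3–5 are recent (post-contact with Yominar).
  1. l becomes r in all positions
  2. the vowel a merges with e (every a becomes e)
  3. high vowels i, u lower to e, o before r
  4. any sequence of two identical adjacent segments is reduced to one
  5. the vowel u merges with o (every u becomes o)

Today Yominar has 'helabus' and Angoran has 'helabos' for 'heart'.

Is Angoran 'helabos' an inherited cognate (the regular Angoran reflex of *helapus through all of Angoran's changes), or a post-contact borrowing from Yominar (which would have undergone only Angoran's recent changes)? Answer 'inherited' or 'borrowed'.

If inherited, *helapus would pass through all of Angoran's changes:
Angoran: *helapus
  helapus → herapus   [unconditioned shift]
  herapus → herepus   [vowel merger]
  herepus (rule 3 does not apply)
  herepus (rule 4 does not apply)
  herepus → herepos   [vowel merger]
  giving Angoran herepos.
If borrowed from Yominar 'helabus' after the early changes, it would undergo only the recent ones:
  rule 3 (pre-rhotic lowering): no change (helabus)
  rule 4 (degemination): no change (helabus)
  rule 5 (vowel merger): helabus → helabos
  ⇒ as a loan: helabos
Angoran 'helabos' matches the loan outcome 'helabos', not the inherited 'herepos' — it skipped the early Angoran changes, so it was borrowed from Yominar.

borrowed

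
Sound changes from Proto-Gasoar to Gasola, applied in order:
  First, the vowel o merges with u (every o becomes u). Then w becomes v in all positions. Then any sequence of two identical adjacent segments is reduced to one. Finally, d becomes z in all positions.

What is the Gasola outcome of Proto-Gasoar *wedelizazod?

Gasola: *wedelizazod
  wedelizazod → wedelizazud   [vowel merger]
  wedelizazud → vedelizazud   [unconditioned shift]
  vedelizazud (rule 3 does not apply)
  vedelizazud → vezelizazuz   [unconditioned shift]
  giving Gasola vezelizazuz.

vezelizazuz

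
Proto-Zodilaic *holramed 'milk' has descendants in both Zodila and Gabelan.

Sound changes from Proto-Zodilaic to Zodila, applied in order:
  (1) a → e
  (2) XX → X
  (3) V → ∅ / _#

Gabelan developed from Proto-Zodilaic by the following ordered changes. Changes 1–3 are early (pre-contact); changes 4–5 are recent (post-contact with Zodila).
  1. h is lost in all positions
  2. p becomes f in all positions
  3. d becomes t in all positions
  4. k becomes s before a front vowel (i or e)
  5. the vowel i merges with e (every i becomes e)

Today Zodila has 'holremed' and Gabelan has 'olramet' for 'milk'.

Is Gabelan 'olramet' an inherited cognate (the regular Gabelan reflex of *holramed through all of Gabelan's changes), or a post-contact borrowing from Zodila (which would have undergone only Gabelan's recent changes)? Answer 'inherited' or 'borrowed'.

inherited

If inherited, *holramed would pass through all of Gabelan's changes:
Gabelan: *holramed
  holramed → olramed   [h-loss]
  olramed (rule 2 does not apply)
  olramed → olramet   [unconditioned shift]
  olramet (rule 4 does not apply)
  olramet (rule 5 does not apply)
  giving Gabelan olramet.
If borrowed from Zodila 'holremed' after the early changes, it would undergo only the recent ones:
  rule 4 (palatalisation): no change (holremed)
  rule 5 (vowel merger): no change (holremed)
  ⇒ as a loan: holremed
Gabelan 'olramet' matches the inherited outcome exactly, so it is an inherited cognate, not a loan.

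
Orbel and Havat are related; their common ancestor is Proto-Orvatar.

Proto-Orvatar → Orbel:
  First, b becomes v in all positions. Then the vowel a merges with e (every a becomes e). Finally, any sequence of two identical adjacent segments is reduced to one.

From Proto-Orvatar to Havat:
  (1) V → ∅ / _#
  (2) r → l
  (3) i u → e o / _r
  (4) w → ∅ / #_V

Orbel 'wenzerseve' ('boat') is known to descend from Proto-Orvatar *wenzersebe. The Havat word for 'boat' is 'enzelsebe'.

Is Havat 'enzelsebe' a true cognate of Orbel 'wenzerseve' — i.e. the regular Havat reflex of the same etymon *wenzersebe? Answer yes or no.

no

Derive the expected Havat reflex of *wenzersebe:
Havat: start from *wenzersebe.
  rule 1 (apocope): wenzersebe → wenzerseb
  rule 2 (unconditioned shift): wenzerseb → wenzelseb
  rule 3: no change — wenzelseb
  rule 4 (glide loss): wenzelseb → enzelseb
  ⇒ Havat enzelseb
The regular Havat reflex would be 'enzelseb', but the attested form is 'enzelsebe'. The correspondence is irregular, so they are not cognates (the Havat form has a different source).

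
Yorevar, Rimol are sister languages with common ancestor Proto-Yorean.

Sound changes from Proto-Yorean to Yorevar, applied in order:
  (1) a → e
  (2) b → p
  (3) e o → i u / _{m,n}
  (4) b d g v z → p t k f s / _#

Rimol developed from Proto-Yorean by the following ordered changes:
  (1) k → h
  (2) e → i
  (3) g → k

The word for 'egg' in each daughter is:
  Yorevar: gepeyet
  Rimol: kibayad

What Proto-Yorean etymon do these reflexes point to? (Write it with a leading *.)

Position 1: Yorevar has g, Rimol has k. Yorevar preserves g here (none of its changes turn any other segment into g), so the proto-segment is *g.
Position 7: Yorevar has t, Rimol has d. Rimol preserves d here (none of its changes turn any other segment into d), so the proto-segment is *d.
Position 3: Yorevar has p, Rimol has b. Rimol preserves b here (none of its changes turn any other segment into b), so the proto-segment is *b.
Verify the candidate proto-form against each daughter:
Yorevar: *gebayad
  gebayad → gebeyed   [vowel merger]
  gebeyed → gepeyed   [unconditioned shift]
  gepeyed (rule 3 does not apply)
  gepeyed → gepeyet   [final devoicing]
  giving Yorevar gepeyet.
Rimol: *gebayad
  gebayad (rule 1 does not apply)
  gebayad → gibayad   [vowel merger]
  gibayad → kibayad   [unconditioned shift]
  giving Rimol kibayad.
Only *gebayad yields all of Yorevar gepeyet, Rimol kibayad.

*gebayad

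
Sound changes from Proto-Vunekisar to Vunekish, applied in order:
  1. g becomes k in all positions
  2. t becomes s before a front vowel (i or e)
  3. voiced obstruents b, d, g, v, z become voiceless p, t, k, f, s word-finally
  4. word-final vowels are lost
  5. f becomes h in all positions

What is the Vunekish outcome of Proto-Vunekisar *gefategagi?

Vunekish: *gefategagi > kefatekaki > kefasekaki > kefasekak > kehasekak  (by unconditioned shift, palatalisation, apocope, unconditioned shift)

kehasekak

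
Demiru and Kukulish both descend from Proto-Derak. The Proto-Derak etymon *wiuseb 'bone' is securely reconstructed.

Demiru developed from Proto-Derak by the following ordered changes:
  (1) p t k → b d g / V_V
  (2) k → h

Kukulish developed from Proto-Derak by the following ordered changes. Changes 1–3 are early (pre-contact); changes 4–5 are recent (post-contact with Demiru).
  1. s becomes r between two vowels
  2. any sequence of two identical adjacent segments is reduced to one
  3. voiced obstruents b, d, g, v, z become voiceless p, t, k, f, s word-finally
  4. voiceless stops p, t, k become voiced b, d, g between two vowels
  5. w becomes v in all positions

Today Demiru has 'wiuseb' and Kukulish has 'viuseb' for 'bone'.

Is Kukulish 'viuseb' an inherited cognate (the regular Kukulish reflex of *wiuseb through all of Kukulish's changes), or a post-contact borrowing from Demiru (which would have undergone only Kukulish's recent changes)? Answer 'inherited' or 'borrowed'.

borrowed

If inherited, *wiuseb would pass through all of Kukulish's changes:
Kukulish: start from *wiuseb.
  rule 1 (rhotacism): wiuseb → wiureb
  rule 2: no change — wiureb
  rule 3 (final devoicing): wiureb → wiurep
  rule 4: no change — wiurep
  rule 5 (unconditioned shift): wiurep → viurep
  ⇒ Kukulish viurep
If borrowed from Demiru 'wiuseb' after the early changes, it would undergo only the recent ones:
  rule 4 (intervocalic voicing): no change (wiuseb)
  rule 5 (unconditioned shift): wiuseb → viuseb
  ⇒ as a loan: viuseb
Kukulish 'viuseb' matches the loan outcome 'viuseb', not the inherited 'viurep' — it skipped the early Kukulish changes, so it was borrowed from Demiru.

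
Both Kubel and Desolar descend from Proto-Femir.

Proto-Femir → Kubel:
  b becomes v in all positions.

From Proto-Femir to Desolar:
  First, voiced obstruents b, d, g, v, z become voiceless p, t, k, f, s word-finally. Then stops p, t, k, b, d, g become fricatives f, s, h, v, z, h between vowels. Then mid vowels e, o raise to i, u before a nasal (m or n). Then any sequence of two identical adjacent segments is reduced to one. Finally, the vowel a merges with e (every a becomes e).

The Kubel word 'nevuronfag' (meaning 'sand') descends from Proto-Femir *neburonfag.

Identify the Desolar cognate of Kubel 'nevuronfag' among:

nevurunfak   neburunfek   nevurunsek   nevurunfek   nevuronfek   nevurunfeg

Desolar: *neburonfag > neburonfak > nevuronfak > nevurunfak > nevurunfek  (by final devoicing, intervocalic lenition, pre-nasal raising, vowel merger)
The other candidates each miss or misapply at least one Desolar change.

nevurunfek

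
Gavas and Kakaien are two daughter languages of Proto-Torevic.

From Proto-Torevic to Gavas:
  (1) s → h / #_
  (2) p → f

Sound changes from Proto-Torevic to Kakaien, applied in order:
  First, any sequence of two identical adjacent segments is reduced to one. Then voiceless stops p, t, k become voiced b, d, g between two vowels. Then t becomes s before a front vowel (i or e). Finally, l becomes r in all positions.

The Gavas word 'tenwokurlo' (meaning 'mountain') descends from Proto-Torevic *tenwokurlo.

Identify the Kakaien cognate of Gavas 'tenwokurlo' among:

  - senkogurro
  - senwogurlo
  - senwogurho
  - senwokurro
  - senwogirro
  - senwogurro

Kakaien: start from *tenwokurlo.
  rule 1: no change — tenwokurlo
  rule 2 (intervocalic voicing): tenwokurlo → tenwogurlo
  rule 3 (palatalisation): tenwogurlo → senwogurlo
  rule 4 (unconditioned shift): senwogurlo → senwogurro
  ⇒ Kakaien senwogurro

senwogurro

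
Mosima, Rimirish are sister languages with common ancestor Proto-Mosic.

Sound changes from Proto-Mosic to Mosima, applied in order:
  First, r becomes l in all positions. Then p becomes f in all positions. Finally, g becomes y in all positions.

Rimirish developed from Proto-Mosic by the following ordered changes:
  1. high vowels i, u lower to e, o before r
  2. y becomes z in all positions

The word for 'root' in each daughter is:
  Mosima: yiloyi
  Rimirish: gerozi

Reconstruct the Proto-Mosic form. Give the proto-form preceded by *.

Position 2: Mosima has i, Rimirish has e. Mosima preserves i here (none of its changes turn any other segment into i), so the proto-segment is *i.
Position 5: Mosima has y, Rimirish has z. Taking the neighbouring segments as reconstructed: Mosima y could go back to *g or *y; Rimirish z could go back to *z or *y — the one source consistent with every daughter is *y.
Position 1: Mosima has y, Rimirish has g. Rimirish preserves g here (none of its changes turn any other segment into g), so the proto-segment is *g.
This points to *giroyi. Verify forward in each daughter:
Mosima: *giroyi > giloyi > yiloyi  (by unconditioned shift, unconditioned shift)
Rimirish: *giroyi
  giroyi → geroyi   [pre-rhotic lowering]
  geroyi → gerozi   [unconditioned shift]
  giving Rimirish gerozi.
*giroyi is the unique common source.

*giroyi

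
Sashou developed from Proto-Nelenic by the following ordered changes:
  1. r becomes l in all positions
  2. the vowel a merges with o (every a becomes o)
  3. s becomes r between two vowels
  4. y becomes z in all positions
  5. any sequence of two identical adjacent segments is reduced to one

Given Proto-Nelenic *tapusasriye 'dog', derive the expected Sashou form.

Sashou: *tapusasriye
  tapusasriye → tapusasliye   [unconditioned shift]
  tapusasliye → topusosliye   [vowel merger]
  topusosliye → topurosliye   [rhotacism]
  topurosliye → topuroslize   [unconditioned shift]
  topuroslize (rule 5 does not apply)
  giving Sashou topuroslize.

topuroslize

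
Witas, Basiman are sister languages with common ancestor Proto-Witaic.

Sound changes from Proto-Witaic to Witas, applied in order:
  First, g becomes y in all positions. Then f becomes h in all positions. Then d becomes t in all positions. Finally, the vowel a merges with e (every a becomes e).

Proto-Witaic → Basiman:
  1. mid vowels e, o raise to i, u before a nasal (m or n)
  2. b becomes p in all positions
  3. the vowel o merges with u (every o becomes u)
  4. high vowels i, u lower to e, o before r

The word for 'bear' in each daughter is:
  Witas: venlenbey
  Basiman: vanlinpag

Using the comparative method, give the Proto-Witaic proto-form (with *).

*vanlenbag

Position 5: Witas has e, Basiman has i. Taking the neighbouring segments as reconstructed: Witas e could go back to *a or *e; Basiman i could go back to *e or *i — the one source consistent with every daughter is *e.
Position 8: Witas has e, Basiman has a. Basiman preserves a here (none of its changes turn any other segment into a), so the proto-segment is *a.
This points to *vanlenbag. Verify forward in each daughter:
Witas: start from *vanlenbag.
  rule 1 (unconditioned shift): vanlenbag → vanlenbay
  rule 2: no change — vanlenbay
  rule 3: no change — vanlenbay
  rule 4 (vowel merger): vanlenbay → venlenbey
  ⇒ Witas venlenbey
Basiman: start from *vanlenbag.
  rule 1 (pre-nasal raising): vanlenbag → vanlinbag
  rule 2 (unconditioned shift): vanlinbag → vanlinpag
  rule 3: no change — vanlinpag
  rule 4: no change — vanlinpag
  ⇒ Basiman vanlinpag
Only *vanlenbag yields all of Witas venlenbey, Basiman vanlinpag.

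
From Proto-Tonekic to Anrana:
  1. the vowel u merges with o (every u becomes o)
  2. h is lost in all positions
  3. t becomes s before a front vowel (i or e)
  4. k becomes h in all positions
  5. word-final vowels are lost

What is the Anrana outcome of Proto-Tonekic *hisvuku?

isvoh

Anrana: *hisvuku > hisvoko > isvoko > isvoho > isvoh  (by vowel merger, h-loss, unconditioned shift, apocope)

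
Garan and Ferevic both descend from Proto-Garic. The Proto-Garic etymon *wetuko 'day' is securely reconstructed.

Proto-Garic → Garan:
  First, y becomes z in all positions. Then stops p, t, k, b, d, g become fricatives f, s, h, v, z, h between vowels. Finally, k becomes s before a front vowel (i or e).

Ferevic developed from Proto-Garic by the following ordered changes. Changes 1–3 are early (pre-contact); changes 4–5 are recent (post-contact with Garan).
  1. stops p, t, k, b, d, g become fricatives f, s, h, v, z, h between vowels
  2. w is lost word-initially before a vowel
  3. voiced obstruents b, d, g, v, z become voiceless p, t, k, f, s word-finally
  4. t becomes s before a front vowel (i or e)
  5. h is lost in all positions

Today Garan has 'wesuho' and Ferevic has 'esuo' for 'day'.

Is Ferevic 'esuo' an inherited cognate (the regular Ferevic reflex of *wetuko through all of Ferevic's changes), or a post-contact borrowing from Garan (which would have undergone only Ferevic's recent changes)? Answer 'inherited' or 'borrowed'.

If inherited, *wetuko would pass through all of Ferevic's changes:
Ferevic: *wetuko
  wetuko → wesuho   [intervocalic lenition]
  wesuho → esuho   [glide loss]
  esuho (rule 3 does not apply)
  esuho (rule 4 does not apply)
  esuho → esuo   [h-loss]
  giving Ferevic esuo.
If borrowed from Garan 'wesuho' after the early changes, it would undergo only the recent ones:
  rule 4 (palatalisation): no change (wesuho)
  rule 5 (h-loss): wesuho → wesuo
  ⇒ as a loan: wesuo
Ferevic 'esuo' matches the inherited outcome exactly, so it is an inherited cognate, not a loan.

inherited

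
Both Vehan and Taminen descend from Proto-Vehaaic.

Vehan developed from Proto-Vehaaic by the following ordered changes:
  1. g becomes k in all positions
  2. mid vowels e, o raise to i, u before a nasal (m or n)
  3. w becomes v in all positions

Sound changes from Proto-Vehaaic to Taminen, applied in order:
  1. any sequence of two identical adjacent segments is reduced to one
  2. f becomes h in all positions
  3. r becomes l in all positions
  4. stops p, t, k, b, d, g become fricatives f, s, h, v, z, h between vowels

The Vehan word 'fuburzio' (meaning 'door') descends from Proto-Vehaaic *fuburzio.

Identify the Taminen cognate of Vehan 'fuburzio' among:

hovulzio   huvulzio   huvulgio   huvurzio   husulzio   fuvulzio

huvulzio

Taminen: *fuburzio > huburzio > hubulzio > huvulzio  (by unconditioned shift, unconditioned shift, intervocalic lenition)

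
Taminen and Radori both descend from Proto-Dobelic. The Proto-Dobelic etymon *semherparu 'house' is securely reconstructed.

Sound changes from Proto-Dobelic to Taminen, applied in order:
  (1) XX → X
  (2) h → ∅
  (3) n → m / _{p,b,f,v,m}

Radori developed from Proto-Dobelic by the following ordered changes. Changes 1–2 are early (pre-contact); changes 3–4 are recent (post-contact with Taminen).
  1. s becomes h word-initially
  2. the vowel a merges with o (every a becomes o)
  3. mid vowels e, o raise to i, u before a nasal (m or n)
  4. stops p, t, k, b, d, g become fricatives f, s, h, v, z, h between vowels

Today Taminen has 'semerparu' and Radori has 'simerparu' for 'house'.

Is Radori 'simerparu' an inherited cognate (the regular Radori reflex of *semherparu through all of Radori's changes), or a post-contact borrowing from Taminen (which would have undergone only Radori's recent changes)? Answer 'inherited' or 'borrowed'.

borrowed

If inherited, *semherparu would pass through all of Radori's changes:
Radori: *semherparu > hemherparu > hemherporu > himherporu  (by debuccalisation, vowel merger, pre-nasal raising)
If borrowed from Taminen 'semerparu' after the early changes, it would undergo only the recent ones:
  rule 3 (pre-nasal raising): semerparu → simerparu
  rule 4 (intervocalic lenition): no change (simerparu)
  ⇒ as a loan: simerparu
Radori 'simerparu' matches the loan outcome 'simerparu', not the inherited 'himherporu' — it skipped the early Radori changes, so it was borrowed from Taminen.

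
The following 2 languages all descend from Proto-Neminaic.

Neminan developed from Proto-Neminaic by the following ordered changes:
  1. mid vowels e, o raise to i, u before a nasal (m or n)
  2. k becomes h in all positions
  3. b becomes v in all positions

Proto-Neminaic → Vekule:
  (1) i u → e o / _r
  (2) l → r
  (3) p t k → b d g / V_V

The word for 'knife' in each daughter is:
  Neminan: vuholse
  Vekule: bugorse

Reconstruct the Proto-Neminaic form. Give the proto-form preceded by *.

Position 5: Neminan has l, Vekule has r. Neminan preserves l here (none of its changes turn any other segment into l), so the proto-segment is *l.
Position 3: Neminan has h, Vekule has g. Taking the neighbouring segments as reconstructed: Neminan h could go back to *k or *h; Vekule g could go back to *k or *g — the one source consistent with every daughter is *k.
Verify the candidate proto-form against each daughter:
Neminan: *bukolse > buholse > vuholse  (by unconditioned shift, unconditioned shift)
Vekule: start from *bukolse.
  rule 1: no change — bukolse
  rule 2 (unconditioned shift): bukolse → bukorse
  rule 3 (intervocalic voicing): bukorse → bugorse
  ⇒ Vekule bugorse
No other proto-form is consistent with every reflex, so the reconstruction is *bukolse.

*bukolse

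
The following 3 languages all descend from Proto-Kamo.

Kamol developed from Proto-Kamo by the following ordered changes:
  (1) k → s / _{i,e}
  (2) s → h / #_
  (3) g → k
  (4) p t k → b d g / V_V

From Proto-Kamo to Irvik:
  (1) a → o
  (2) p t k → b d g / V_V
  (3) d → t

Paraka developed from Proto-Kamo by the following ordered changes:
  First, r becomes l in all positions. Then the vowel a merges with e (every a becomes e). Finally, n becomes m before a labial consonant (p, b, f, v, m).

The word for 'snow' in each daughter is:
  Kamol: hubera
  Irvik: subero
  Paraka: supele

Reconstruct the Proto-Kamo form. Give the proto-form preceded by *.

*supera

Position 5: Kamol has r, Irvik has r, Paraka has l. Kamol preserves r here (none of its changes turn any other segment into r), so the proto-segment is *r.
Position 1: Kamol has h, Irvik has s, Paraka has s. Irvik preserves s here (none of its changes turn any other segment into s), so the proto-segment is *s.
Position 6: Kamol has a, Irvik has o, Paraka has e. Kamol preserves a here (none of its changes turn any other segment into a), so the proto-segment is *a.
Continuing position by position gives *supera; check it forward:
Kamol: start from *supera.
  rule 1: no change — supera
  rule 2 (debuccalisation): supera → hupera
  rule 3: no change — hupera
  rule 4 (intervocalic voicing): hupera → hubera
  ⇒ Kamol hubera
Irvik: *supera
  supera → supero   [vowel merger]
  supero → subero   [intervocalic voicing]
  subero (rule 3 does not apply)
  giving Irvik subero.
Paraka: start from *supera.
  rule 1 (unconditioned shift): supera → supela
  rule 2 (vowel merger): supela → supele
  rule 3: no change — supele
  ⇒ Paraka supele
No other proto-form is consistent with every reflex, so the reconstruction is *supera.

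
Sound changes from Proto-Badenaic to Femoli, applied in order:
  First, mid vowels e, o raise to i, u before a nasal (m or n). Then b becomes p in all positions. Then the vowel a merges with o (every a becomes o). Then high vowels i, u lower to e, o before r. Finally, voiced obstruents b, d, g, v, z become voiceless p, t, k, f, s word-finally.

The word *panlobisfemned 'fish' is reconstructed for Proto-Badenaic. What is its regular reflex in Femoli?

ponlopisfimnet

Femoli: *panlobisfemned
  panlobisfemned → panlobisfimned   [pre-nasal raising]
  panlobisfimned → panlopisfimned   [unconditioned shift]
  panlopisfimned → ponlopisfimned   [vowel merger]
  ponlopisfimned (rule 4 does not apply)
  ponlopisfimned → ponlopisfimnet   [final devoicing]
  giving Femoli ponlopisfimnet.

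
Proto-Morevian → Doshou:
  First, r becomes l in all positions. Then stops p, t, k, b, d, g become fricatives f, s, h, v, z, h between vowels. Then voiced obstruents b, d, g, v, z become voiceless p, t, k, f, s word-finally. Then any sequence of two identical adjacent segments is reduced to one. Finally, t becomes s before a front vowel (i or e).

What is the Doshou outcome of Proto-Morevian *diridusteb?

Doshou: start from *diridusteb.
  rule 1 (unconditioned shift): diridusteb → dilidusteb
  rule 2 (intervocalic lenition): dilidusteb → dilizusteb
  rule 3 (final devoicing): dilizusteb → dilizustep
  rule 4: no change — dilizustep
  rule 5 (palatalisation): dilizustep → dilizussep
  ⇒ Doshou dilizussep

dilizussep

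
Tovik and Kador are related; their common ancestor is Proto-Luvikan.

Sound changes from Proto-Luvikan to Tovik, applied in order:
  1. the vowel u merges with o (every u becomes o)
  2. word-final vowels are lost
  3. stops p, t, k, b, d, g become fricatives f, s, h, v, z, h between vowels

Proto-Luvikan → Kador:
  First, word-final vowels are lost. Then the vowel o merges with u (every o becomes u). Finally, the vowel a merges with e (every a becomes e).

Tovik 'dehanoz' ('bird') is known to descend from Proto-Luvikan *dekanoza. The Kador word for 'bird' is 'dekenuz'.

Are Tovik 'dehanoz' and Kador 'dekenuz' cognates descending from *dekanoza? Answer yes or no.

yes

Derive the expected Kador reflex of *dekanoza:
Kador: start from *dekanoza.
  rule 1 (apocope): dekanoza → dekanoz
  rule 2 (vowel merger): dekanoz → dekanuz
  rule 3 (vowel merger): dekanuz → dekenuz
  ⇒ Kador dekenuz
Kador 'dekenuz' matches the regular reflex exactly, so the pair is cognate.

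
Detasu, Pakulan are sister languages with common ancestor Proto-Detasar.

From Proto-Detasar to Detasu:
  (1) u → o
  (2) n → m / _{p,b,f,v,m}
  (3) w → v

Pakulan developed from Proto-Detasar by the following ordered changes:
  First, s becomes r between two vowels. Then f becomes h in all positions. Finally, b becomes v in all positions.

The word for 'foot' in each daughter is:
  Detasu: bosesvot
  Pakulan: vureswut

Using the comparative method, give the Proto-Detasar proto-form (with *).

Position 3: Detasu has s, Pakulan has r. Detasu preserves s here (none of its changes turn any other segment into s), so the proto-segment is *s.
Position 7: Detasu has o, Pakulan has u. Pakulan preserves u here (none of its changes turn any other segment into u), so the proto-segment is *u.
Position 6: Detasu has v, Pakulan has w. Pakulan preserves w here (none of its changes turn any other segment into w), so the proto-segment is *w.
Continuing position by position gives *buseswut; check it forward:
Detasu: start from *buseswut.
  rule 1 (vowel merger): buseswut → boseswot
  rule 2: no change — boseswot
  rule 3 (unconditioned shift): boseswot → bosesvot
  ⇒ Detasu bosesvot
Pakulan: *buseswut
  buseswut → bureswut   [rhotacism]
  bureswut (rule 2 does not apply)
  bureswut → vureswut   [unconditioned shift]
  giving Pakulan vureswut.
No other proto-form is consistent with every reflex, so the reconstruction is *buseswut.

*buseswut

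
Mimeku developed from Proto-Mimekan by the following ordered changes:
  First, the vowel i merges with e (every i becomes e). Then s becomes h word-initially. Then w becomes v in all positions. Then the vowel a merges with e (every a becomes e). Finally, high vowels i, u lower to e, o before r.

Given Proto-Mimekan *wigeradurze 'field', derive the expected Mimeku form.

vegeredorze

Mimeku: *wigeradurze > wegeradurze > vegeradurze > vegeredurze > vegeredorze  (by vowel merger, unconditioned shift, vowel merger, pre-rhotic lowering)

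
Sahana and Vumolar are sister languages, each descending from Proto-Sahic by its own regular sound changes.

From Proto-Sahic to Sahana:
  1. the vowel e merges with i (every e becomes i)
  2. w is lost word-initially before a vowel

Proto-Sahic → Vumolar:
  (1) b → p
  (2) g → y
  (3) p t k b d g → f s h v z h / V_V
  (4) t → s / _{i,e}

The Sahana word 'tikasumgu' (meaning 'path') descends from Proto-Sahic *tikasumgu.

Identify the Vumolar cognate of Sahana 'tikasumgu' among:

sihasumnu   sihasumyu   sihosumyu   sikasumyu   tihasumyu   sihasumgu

sihasumyu

Vumolar: start from *tikasumgu.
  rule 1: no change — tikasumgu
  rule 2 (unconditioned shift): tikasumgu → tikasumyu
  rule 3 (intervocalic lenition): tikasumyu → tihasumyu
  rule 4 (palatalisation): tihasumyu → sihasumyu
  ⇒ Vumolar sihasumyu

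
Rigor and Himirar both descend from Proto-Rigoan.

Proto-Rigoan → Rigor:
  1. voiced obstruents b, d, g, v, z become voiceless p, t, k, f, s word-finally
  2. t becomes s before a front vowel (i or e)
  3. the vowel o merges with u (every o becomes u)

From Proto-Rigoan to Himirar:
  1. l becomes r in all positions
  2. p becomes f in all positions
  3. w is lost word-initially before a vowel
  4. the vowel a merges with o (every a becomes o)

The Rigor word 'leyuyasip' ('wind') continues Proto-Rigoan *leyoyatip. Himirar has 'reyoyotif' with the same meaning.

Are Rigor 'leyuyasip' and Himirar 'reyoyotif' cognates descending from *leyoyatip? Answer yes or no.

Derive the expected Himirar reflex of *leyoyatip:
Himirar: *leyoyatip
  leyoyatip → reyoyatip   [unconditioned shift]
  reyoyatip → reyoyatif   [unconditioned shift]
  reyoyatif (rule 3 does not apply)
  reyoyatif → reyoyotif   [vowel merger]
  giving Himirar reyoyotif.
Himirar 'reyoyotif' matches the regular reflex exactly, so the pair is cognate.

yes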